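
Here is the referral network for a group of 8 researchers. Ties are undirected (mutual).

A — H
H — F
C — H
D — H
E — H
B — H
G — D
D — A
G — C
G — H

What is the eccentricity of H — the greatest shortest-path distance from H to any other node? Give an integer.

1

Distances from H: A:1, B:1, C:1, D:1, E:1, F:1, G:1.
The largest is 1 (to A, C, F, D, B, G, and E), so the eccentricity of H is 1.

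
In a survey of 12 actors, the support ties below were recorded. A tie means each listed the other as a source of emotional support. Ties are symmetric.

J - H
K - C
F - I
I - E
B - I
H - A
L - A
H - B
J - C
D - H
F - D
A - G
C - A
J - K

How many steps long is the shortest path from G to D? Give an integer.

3

One shortest route is G – A – H – D, which uses 3 edges, and at distance 2 from G we only reach {C, H, L}, which does not include D. So d(G,D) = 3.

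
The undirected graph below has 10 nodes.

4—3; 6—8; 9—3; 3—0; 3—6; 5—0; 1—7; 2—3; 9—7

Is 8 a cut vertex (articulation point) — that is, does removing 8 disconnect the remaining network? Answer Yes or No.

No

Even without 8, every remaining node can still reach every other (the residual graph is connected), so 8 is not a cut vertex.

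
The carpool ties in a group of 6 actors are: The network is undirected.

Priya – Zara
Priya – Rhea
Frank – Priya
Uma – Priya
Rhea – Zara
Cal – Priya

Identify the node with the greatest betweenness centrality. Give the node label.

Priya

Unnormalized betweenness of each node: Cal:0, Frank:0, Priya:9, Rhea:0, Uma:0, Zara:0.
Priya has the largest value, 9, making it the main broker — the node through which the most shortest paths run.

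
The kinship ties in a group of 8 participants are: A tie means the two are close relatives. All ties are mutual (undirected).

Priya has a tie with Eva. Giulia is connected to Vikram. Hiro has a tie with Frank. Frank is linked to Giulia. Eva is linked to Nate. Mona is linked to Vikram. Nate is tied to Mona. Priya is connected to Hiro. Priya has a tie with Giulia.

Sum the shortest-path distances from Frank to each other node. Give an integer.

Distances from Frank: Eva:3, Giulia:1, Hiro:1, Mona:3, Nate:4, Priya:2, Vikram:2.
Sum = 3 + 1 + 1 + 3 + 4 + 2 + 2 = 16.

16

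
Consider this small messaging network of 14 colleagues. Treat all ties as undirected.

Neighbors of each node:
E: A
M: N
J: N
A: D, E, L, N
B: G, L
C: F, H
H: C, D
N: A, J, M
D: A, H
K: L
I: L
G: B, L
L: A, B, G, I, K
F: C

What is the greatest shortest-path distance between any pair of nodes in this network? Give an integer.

6

Eccentricity of each node (its greatest distance to any other): A:4, B:6, C:5, D:3, E:5, F:6, G:6, H:4, I:6, J:6, K:6, L:5, M:6, N:5.
The maximum eccentricity is 6, realized for instance by the pair B–F via B – L – A – D – H – C – F. So the diameter is 6.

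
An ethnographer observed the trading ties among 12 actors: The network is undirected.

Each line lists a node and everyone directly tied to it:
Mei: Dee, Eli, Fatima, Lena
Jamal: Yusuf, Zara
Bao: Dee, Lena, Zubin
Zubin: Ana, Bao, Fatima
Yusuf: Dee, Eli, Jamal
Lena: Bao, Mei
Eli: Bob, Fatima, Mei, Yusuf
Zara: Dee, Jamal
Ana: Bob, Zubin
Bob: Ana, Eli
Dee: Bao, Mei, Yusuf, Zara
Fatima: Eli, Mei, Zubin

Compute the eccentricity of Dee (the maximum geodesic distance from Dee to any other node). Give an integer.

3

Distances from Dee: Ana:3, Bao:1, Bob:3, Eli:2, Fatima:2, Jamal:2, Lena:2, Mei:1, Yusuf:1, Zara:1, Zubin:2.
The largest is 3 (to Ana and Bob), so the eccentricity of Dee is 3.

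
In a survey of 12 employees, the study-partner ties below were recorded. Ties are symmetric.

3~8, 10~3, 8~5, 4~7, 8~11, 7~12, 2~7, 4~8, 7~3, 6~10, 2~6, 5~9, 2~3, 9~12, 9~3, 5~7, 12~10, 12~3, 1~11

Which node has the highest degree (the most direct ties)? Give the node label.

3

Degrees — 1:1, 2:3, 3:6, 4:2, 5:3, 6:2, 7:5, 8:4, 9:3, 10:3, 11:2, 12:4.
The maximum is 6, attained only by 3.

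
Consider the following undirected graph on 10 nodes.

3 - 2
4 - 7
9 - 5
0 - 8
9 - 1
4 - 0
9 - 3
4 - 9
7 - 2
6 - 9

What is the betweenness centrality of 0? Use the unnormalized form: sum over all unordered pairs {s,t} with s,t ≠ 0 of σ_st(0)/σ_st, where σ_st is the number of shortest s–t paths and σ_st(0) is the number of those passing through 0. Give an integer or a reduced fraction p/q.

8

Pairs whose geodesics pass through 0 — 5–8: 1; 2–8: 1; 4–8: 1; 3–8: 1; 8–1: 1; 8–9: 1; 8–7: 1; 8–6: 1.
All other pairs contribute 0.
Summing the contributions gives betweenness(0) = 8.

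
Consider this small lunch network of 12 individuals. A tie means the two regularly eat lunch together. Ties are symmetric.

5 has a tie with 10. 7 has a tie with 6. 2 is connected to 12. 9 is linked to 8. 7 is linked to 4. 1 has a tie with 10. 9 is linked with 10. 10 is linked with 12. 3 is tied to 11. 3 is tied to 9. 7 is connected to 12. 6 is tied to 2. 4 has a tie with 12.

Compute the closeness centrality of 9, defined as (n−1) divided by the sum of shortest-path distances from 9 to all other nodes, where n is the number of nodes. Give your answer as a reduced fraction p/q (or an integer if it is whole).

11/24

Distances from 9: 1:2, 2:3, 3:1, 4:3, 5:2, 6:4, 7:3, 8:1, 10:1, 11:2, 12:2. Sum = 24.
n = 12, so closeness = 11/24.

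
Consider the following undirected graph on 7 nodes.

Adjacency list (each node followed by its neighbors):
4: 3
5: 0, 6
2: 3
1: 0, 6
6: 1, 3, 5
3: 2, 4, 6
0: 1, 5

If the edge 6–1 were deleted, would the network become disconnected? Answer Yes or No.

Even without that edge, 6 still reaches 1 via 6 – 5 – 0 – 1, so the network stays connected. Not a bridge.

No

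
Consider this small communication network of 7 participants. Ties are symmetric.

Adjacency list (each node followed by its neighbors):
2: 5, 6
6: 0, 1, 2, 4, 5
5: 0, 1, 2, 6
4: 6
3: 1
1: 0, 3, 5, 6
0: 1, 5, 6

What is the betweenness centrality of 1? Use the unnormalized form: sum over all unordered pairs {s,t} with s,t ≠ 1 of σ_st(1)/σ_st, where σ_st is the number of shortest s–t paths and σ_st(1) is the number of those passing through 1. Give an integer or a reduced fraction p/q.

5

Pairs whose geodesics pass through 1 — 4–3: 1; 6–3: 1; 3–0: 1; 3–5: 1; 3–2: 2/2.
All other pairs contribute 0.
Summing the contributions gives betweenness(1) = 5.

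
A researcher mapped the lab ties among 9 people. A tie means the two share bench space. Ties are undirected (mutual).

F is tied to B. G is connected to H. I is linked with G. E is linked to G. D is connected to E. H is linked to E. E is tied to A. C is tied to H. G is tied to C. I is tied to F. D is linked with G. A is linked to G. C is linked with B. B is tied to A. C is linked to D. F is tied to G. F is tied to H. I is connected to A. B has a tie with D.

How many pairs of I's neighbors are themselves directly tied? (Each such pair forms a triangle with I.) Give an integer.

I's neighbors: A, F, and G.
Neighbor pairs that are themselves tied: I–A–G; I–F–G. Each forms one triangle with I, for 2 in total.

2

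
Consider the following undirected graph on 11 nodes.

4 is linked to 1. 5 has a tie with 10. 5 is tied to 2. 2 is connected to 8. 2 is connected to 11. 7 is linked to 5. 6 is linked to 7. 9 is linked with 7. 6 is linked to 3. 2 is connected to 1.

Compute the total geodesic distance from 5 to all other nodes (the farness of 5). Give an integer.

19

Distances from 5: 1:2, 2:1, 3:3, 4:3, 6:2, 7:1, 8:2, 9:2, 10:1, 11:2.
Sum = 2 + 1 + 3 + 3 + 2 + 1 + 2 + 2 + 1 + 2 = 19.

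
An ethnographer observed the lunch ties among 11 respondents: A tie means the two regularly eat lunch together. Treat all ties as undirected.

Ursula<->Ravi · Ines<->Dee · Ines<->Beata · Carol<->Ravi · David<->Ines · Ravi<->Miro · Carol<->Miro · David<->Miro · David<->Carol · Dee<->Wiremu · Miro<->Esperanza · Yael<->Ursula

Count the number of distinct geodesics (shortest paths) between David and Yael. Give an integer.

The shortest distance is 4. The length-4 paths are: David–Carol–Ravi–Ursula–Yael; David–Miro–Ravi–Ursula–Yael.
That gives 2 distinct shortest paths.

2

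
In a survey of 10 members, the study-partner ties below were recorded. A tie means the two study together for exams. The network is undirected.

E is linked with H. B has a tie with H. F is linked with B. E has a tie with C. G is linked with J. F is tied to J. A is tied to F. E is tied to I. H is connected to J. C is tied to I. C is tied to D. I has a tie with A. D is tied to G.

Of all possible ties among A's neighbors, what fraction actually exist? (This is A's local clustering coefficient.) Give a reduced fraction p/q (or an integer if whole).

A's neighbors: F and I (k = 2).
Possible neighbor pairs: C(2,2) = 1. Edges among them: none → e = 0.
Clustering(A) = 0/1.

0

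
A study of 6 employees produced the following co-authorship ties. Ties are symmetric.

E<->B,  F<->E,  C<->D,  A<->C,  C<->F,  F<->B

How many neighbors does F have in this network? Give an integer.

F is directly tied to B, C, and E. That is 3 neighbors, so the degree of F is 3.

3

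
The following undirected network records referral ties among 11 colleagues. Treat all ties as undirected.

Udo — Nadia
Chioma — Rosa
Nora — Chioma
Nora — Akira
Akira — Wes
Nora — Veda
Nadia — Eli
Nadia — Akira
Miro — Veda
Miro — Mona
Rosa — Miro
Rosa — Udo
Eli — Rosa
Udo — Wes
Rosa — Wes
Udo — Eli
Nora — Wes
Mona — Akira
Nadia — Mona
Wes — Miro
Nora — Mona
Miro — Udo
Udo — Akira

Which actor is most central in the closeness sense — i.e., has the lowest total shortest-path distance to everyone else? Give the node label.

Udo

Farness (sum of distances to all others) for each node — Akira:15, Chioma:19, Eli:19, Miro:15, Mona:16, Nadia:18, Nora:16, Rosa:15, Udo:14, Veda:20, Wes:15.
The smallest farness is 14, for Udo, so Udo has the highest closeness.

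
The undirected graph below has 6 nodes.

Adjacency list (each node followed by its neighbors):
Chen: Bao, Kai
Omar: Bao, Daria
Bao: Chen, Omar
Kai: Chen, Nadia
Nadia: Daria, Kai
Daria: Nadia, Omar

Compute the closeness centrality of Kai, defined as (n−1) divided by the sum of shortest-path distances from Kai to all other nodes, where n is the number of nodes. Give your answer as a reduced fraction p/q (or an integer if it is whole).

5/9

Distances from Kai: Bao:2, Chen:1, Daria:2, Nadia:1, Omar:3. Sum = 9.
n = 6, so closeness = 5/9.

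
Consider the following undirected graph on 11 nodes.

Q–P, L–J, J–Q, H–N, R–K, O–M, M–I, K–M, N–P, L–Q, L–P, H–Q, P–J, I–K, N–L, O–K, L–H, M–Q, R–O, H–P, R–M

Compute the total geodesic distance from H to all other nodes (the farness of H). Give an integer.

20

Distances from H: I:3, J:2, K:3, L:1, M:2, N:1, O:3, P:1, Q:1, R:3.
Sum = 3 + 2 + 3 + 1 + 2 + 1 + 3 + 1 + 1 + 3 = 20.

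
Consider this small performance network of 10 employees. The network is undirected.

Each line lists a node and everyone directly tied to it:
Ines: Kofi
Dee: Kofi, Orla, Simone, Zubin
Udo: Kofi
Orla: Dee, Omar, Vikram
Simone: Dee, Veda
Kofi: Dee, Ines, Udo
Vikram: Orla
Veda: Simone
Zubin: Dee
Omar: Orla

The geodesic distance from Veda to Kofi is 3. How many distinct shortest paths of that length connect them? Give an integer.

1

The shortest distance is 3, and the only length-3 path is Veda–Simone–Dee–Kofi. So there is exactly 1 shortest path.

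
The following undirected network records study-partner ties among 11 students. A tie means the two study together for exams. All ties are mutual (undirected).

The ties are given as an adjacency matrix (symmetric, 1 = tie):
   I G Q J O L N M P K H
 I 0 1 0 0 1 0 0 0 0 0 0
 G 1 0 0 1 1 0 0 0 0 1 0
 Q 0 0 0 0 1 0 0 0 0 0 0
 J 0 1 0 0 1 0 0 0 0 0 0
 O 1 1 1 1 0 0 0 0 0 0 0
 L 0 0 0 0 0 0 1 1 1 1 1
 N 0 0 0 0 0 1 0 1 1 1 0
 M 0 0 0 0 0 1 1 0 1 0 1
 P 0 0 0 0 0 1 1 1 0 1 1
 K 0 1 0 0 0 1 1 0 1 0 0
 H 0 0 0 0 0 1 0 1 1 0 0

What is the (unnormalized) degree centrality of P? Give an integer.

5

P is directly tied to H, K, L, M, and N. That is 5 neighbors, so the degree of P is 5.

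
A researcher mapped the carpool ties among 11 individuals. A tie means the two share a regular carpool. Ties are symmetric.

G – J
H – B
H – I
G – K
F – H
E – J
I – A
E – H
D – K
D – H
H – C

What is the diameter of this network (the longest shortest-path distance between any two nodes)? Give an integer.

Eccentricity of each node (its greatest distance to any other): A:5, B:4, C:4, D:3, E:3, F:4, G:5, H:3, I:4, J:4, K:4.
The maximum eccentricity is 5, realized for instance by the pair G–A via G – J – E – H – I – A. So the diameter is 5.

5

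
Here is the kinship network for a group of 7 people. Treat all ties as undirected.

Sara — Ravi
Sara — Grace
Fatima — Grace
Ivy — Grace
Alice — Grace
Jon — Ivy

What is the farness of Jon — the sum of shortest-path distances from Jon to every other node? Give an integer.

16

Distances from Jon: Alice:3, Fatima:3, Grace:2, Ivy:1, Ravi:4, Sara:3.
Sum = 3 + 3 + 2 + 1 + 4 + 3 = 16.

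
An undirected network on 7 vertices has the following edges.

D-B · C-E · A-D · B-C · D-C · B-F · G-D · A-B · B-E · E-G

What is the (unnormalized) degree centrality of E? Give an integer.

3

E is directly tied to B, C, and G. That is 3 neighbors, so the degree of E is 3.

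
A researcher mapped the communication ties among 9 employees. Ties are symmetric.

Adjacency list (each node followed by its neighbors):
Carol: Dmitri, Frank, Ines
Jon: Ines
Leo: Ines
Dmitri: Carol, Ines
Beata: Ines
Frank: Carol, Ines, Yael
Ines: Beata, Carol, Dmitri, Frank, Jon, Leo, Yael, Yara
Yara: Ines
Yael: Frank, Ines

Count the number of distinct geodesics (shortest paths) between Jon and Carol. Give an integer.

1

The shortest distance is 2, and the only length-2 path is Jon–Ines–Carol. So there is exactly 1 shortest path.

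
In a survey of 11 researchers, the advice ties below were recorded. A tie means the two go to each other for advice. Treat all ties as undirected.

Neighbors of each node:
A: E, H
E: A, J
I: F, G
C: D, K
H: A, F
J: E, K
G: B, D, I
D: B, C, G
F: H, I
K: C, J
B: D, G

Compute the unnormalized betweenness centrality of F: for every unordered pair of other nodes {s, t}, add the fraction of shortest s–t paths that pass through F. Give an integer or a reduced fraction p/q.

10

Pairs whose geodesics pass through F — B–A: 1; B–H: 1; D–A: 1/2; D–H: 1; C–H: 1/2; J–I: 1/2; E–I: 1; E–G: 1/2; A–I: 1; A–G: 1; H–I: 1; H–G: 1.
All other pairs contribute 0.
Summing the contributions gives betweenness(F) = 10.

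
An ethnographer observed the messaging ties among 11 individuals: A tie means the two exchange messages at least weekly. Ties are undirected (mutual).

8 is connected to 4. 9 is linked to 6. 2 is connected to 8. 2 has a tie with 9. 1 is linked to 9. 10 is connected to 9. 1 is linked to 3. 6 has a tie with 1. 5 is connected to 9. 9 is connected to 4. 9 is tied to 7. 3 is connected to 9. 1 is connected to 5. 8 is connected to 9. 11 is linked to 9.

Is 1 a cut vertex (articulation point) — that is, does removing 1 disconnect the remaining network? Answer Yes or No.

No

Even without 1, every remaining node can still reach every other (the residual graph is connected), so 1 is not a cut vertex.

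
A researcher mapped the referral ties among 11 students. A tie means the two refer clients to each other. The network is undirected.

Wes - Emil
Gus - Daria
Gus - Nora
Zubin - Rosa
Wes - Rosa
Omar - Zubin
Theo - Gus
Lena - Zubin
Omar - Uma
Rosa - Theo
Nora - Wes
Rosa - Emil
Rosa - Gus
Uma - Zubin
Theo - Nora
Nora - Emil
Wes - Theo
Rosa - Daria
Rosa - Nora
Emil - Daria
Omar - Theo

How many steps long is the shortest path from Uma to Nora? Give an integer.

3

One shortest route is Uma – Zubin – Rosa – Nora, which uses 3 edges, and at distance 2 from Uma we only reach {Lena, Rosa, Theo}, which does not include Nora. So d(Uma,Nora) = 3.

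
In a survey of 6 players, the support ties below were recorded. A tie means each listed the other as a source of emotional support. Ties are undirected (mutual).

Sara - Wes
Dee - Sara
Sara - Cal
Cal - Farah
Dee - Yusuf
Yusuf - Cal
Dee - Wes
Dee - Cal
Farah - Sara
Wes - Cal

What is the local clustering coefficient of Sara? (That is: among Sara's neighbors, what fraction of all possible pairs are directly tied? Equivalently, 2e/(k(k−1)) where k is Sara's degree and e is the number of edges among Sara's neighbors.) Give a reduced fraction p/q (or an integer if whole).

2/3

Sara's neighbors: Cal, Dee, Farah, and Wes (k = 4).
Possible neighbor pairs: C(4,2) = 6. Edges among them: Cal–Dee, Cal–Farah, Cal–Wes, Dee–Wes → e = 4.
Clustering(Sara) = 4/6 = 2/3.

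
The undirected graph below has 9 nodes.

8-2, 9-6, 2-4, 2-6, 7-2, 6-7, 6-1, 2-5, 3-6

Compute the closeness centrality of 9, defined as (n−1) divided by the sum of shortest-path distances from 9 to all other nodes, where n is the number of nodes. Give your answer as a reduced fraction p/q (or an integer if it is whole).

4/9

Distances from 9: 1:2, 2:2, 3:2, 4:3, 5:3, 6:1, 7:2, 8:3. Sum = 18.
n = 9, so closeness = 8/18 = 4/9.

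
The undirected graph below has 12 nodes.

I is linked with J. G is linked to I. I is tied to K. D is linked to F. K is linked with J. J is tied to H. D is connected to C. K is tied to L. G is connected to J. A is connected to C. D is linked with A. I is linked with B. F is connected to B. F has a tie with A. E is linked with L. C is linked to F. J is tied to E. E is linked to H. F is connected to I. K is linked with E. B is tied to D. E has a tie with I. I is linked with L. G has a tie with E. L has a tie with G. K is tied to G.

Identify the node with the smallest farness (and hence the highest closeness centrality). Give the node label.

I

Farness (sum of distances to all others) for each node — A:26, B:20, C:26, D:25, E:19, F:18, G:20, H:28, I:15, J:20, K:20, L:21.
The smallest farness is 15, for I, so I has the highest closeness.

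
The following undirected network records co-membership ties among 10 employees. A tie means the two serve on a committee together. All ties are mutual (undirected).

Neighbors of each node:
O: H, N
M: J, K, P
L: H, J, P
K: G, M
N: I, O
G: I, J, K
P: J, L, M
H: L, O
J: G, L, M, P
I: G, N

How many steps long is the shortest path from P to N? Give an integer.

4

One shortest route is P – J – G – I – N, which uses 4 edges, and at distance 3 from P we only reach {I, O}, which does not include N. So d(P,N) = 4.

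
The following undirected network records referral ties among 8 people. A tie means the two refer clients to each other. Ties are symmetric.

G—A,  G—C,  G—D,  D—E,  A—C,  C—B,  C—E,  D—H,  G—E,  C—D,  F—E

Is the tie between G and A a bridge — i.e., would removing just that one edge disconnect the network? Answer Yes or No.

No

Even without that edge, G still reaches A via G – C – A, so the network stays connected. Not a bridge.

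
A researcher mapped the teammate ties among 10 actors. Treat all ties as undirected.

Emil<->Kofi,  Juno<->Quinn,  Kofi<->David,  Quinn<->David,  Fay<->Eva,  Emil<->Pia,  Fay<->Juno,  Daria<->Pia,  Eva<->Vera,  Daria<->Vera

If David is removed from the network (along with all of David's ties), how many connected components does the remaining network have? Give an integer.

David's neighbors (Kofi and Quinn) remain reachable from one another through other ties, so the rest of the network stays in one piece.

1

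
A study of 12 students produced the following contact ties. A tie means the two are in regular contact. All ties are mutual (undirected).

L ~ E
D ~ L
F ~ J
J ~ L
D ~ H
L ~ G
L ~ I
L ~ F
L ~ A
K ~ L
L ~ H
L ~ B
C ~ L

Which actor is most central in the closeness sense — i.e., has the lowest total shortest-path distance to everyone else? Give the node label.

Farness (sum of distances to all others) for each node — A:21, B:21, C:21, D:20, E:21, F:20, G:21, H:20, I:21, J:20, K:21, L:11.
The smallest farness is 11, for L, so L has the highest closeness.

L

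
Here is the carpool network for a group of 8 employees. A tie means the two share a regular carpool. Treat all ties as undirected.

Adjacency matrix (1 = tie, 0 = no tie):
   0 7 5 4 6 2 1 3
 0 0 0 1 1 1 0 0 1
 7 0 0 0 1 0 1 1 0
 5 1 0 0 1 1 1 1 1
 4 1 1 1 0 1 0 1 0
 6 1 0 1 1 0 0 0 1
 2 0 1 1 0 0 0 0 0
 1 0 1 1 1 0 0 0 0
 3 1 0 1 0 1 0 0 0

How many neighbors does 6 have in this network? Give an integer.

6 is directly tied to 0, 3, 4, and 5. That is 4 neighbors, so the degree of 6 is 4.

4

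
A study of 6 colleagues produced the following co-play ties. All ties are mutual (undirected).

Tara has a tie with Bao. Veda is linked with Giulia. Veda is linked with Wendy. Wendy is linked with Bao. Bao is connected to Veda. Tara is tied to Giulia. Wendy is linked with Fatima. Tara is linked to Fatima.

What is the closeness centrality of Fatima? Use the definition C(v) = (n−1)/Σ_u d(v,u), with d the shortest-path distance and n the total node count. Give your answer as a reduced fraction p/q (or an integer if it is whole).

5/8

Distances from Fatima: Bao:2, Giulia:2, Tara:1, Veda:2, Wendy:1. Sum = 8.
n = 6, so closeness = 5/8.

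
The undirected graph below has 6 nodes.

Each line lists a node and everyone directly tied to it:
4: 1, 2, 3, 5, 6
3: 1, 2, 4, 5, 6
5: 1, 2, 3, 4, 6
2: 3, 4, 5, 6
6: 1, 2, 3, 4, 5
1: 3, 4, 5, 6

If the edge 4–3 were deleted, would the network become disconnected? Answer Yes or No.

Even without that edge, 4 still reaches 3 via 4 – 5 – 3, so the network stays connected. Not a bridge.

No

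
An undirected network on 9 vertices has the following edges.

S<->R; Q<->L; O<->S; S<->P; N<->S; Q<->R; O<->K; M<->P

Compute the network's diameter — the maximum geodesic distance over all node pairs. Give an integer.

Eccentricity of each node (its greatest distance to any other): K:5, L:5, M:5, N:4, O:4, P:4, Q:4, R:3, S:3.
The maximum eccentricity is 5, realized for instance by the pair K–L via K – O – S – R – Q – L. So the diameter is 5.

5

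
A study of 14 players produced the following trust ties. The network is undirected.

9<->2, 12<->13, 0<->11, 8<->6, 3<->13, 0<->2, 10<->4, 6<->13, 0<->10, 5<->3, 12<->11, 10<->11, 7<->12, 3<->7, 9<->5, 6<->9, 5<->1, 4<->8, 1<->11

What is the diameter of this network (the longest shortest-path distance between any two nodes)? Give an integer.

Eccentricity of each node (its greatest distance to any other): 0:4, 1:4, 2:4, 3:4, 4:4, 5:4, 6:3, 7:4, 8:4, 9:3, 10:4, 11:3, 12:3, 13:3.
The maximum eccentricity is 4, realized for instance by the pair 3–0 via 3 – 5 – 9 – 2 – 0. So the diameter is 4.

4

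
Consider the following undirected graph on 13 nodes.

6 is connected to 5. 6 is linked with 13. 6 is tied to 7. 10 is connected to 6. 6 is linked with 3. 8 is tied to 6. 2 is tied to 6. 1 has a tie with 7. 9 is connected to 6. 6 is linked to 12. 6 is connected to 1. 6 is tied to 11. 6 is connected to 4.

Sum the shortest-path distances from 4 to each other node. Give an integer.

Distances from 4: 1:2, 2:2, 3:2, 5:2, 6:1, 7:2, 8:2, 9:2, 10:2, 11:2, 12:2, 13:2.
Sum = 2 + 2 + 2 + 2 + 1 + 2 + 2 + 2 + 2 + 2 + 2 + 2 = 23.

23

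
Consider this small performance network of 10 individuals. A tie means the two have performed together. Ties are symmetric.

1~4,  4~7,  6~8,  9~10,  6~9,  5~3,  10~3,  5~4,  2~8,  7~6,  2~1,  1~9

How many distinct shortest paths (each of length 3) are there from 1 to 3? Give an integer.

The shortest distance is 3. The length-3 paths are: 1–4–5–3; 1–9–10–3.
That gives 2 distinct shortest paths.

2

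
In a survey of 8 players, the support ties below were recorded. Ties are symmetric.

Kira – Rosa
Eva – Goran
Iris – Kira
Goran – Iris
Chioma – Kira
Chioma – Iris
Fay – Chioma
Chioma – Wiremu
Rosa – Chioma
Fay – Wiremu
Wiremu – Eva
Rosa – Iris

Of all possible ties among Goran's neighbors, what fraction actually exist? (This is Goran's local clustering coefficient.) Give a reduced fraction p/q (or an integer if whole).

Goran's neighbors: Eva and Iris (k = 2).
Possible neighbor pairs: C(2,2) = 1. Edges among them: none → e = 0.
Clustering(Goran) = 0/1.

0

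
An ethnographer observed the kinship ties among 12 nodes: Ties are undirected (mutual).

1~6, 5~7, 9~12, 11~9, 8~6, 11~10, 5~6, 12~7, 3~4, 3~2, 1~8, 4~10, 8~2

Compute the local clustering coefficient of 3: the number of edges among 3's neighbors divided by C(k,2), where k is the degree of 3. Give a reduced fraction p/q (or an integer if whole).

3's neighbors: 2 and 4 (k = 2).
Possible neighbor pairs: C(2,2) = 1. Edges among them: none → e = 0.
Clustering(3) = 0/1.

0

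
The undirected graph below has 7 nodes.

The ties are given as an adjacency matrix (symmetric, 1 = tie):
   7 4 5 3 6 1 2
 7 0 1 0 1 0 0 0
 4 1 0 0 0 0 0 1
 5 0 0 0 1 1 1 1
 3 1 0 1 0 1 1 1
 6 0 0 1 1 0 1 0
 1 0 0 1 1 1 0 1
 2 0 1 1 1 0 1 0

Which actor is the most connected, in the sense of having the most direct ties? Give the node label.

Degrees — 1:4, 2:4, 3:5, 4:2, 5:4, 6:3, 7:2.
The maximum is 5, attained only by 3.

3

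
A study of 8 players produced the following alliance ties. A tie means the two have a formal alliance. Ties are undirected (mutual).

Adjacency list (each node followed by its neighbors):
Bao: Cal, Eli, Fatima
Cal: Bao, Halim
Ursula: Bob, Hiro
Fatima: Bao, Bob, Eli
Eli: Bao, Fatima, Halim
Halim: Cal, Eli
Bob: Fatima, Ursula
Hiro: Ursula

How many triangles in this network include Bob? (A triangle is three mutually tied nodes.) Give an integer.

Bob's neighbors are Fatima and Ursula, but none of them are tied to each other, so no triangle contains Bob.

0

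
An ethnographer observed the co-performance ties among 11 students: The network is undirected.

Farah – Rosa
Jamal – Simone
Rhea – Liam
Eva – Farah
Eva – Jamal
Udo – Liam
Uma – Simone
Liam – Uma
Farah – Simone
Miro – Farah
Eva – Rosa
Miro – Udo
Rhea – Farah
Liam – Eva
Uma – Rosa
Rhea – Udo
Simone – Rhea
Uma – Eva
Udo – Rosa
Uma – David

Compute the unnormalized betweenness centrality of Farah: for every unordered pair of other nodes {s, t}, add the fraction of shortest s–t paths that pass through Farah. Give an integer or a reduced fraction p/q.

Pairs whose geodesics pass through Farah — Eva–Rhea: 1/2; Eva–Miro: 1; Eva–Simone: 1/3; Rhea–Miro: 1/2; Rhea–Rosa: 1/2; Miro–Jamal: 2/2; Miro–Simone: 1; Miro–Rosa: 1/2; Miro–David: 3/5; Miro–Uma: 3/5; Simone–Rosa: 1/2.
All other pairs contribute 0.
Summing the contributions gives betweenness(Farah) = 211/30.

211/30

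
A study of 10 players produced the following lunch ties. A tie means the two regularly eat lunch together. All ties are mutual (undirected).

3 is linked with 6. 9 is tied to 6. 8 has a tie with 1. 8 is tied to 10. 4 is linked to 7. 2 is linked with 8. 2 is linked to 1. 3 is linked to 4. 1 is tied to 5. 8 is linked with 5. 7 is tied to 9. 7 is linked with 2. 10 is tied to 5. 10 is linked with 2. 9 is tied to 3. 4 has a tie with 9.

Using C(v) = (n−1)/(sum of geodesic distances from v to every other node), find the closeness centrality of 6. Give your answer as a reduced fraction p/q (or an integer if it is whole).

9/26

Distances from 6: 1:4, 2:3, 3:1, 4:2, 5:5, 7:2, 8:4, 9:1, 10:4. Sum = 26.
n = 10, so closeness = 9/26.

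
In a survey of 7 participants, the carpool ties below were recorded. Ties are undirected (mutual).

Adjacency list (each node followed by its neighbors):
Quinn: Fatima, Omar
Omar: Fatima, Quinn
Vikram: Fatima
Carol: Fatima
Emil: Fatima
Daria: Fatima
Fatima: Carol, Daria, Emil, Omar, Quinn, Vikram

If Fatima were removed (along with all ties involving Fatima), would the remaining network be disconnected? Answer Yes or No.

Yes

Removing Fatima leaves {Emil} with no path to {Vikram}, so the network splits into 5 components. Fatima is a cut vertex.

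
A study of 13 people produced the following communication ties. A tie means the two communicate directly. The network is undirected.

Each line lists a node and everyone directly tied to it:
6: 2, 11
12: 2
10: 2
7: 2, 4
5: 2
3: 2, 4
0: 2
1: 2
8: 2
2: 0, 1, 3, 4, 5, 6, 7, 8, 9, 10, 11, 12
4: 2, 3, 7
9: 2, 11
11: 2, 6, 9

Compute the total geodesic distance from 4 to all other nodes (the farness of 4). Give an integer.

Distances from 4: 0:2, 1:2, 2:1, 3:1, 5:2, 6:2, 7:1, 8:2, 9:2, 10:2, 11:2, 12:2.
Sum = 2 + 2 + 1 + 1 + 2 + 2 + 1 + 2 + 2 + 2 + 2 + 2 = 21.

21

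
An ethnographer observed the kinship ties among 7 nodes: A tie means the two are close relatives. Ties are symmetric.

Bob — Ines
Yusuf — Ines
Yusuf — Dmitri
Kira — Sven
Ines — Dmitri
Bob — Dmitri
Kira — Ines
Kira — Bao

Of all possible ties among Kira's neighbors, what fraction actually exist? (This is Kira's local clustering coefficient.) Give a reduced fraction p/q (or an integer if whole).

0

Kira's neighbors: Bao, Ines, and Sven (k = 3).
Possible neighbor pairs: C(3,2) = 3. Edges among them: none → e = 0.
Clustering(Kira) = 0/3 = 0.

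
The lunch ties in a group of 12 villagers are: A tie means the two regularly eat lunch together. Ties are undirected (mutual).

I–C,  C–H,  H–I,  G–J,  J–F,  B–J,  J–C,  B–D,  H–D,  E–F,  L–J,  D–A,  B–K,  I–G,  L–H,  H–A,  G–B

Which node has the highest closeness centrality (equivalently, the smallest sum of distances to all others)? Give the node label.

J

Farness (sum of distances to all others) for each node — A:28, B:19, C:21, D:22, E:36, F:26, G:21, H:21, I:23, J:18, K:29, L:22.
The smallest farness is 18, for J, so J has the highest closeness.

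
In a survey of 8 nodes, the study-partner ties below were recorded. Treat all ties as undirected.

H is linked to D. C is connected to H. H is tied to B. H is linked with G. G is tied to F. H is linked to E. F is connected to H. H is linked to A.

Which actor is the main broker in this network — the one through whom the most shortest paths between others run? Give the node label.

H

Unnormalized betweenness of each node: A:0, B:0, C:0, D:0, E:0, F:0, G:0, H:20.
H has the largest value, 20, making it the main broker — the node through which the most shortest paths run.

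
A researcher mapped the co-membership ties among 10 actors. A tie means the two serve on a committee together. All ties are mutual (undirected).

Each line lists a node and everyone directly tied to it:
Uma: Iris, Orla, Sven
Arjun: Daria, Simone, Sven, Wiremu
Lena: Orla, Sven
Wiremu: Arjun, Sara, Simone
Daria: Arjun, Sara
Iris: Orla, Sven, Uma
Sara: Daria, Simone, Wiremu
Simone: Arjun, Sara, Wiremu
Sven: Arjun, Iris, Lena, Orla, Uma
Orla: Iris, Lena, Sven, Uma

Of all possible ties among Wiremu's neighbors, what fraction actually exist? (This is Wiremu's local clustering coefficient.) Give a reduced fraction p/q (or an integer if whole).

Wiremu's neighbors: Arjun, Sara, and Simone (k = 3).
Possible neighbor pairs: C(3,2) = 3. Edges among them: Arjun–Simone, Sara–Simone → e = 2.
Clustering(Wiremu) = 2/3.

2/3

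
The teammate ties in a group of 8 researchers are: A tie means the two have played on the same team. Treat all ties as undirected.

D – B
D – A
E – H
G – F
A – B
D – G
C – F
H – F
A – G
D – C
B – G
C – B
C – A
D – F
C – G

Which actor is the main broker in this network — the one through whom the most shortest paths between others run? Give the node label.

F

Unnormalized betweenness of each node: A:0, B:0, C:2, D:2, E:0, F:10, G:2, H:6.
F has the largest value, 10, making it the main broker — the node through which the most shortest paths run.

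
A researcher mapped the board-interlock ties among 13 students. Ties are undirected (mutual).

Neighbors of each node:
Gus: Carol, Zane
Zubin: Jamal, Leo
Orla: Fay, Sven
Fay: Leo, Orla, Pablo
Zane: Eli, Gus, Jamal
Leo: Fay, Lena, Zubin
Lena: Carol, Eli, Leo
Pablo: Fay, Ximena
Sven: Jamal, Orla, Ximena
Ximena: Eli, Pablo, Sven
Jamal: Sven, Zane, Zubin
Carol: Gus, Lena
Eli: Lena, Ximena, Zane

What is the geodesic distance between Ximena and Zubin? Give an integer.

One shortest route is Ximena – Sven – Jamal – Zubin, which uses 3 edges, and at distance 2 from Ximena we only reach {Fay, Jamal, Lena, Orla, Zane}, which does not include Zubin. So d(Ximena,Zubin) = 3.

3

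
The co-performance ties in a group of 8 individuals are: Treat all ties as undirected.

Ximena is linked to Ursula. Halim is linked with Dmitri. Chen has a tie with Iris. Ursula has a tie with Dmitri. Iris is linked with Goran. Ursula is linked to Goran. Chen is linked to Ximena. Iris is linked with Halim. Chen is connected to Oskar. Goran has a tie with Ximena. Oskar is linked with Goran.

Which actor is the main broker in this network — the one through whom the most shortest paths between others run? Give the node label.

Goran

Unnormalized betweenness of each node: Chen:7/3, Dmitri:4/3, Goran:16/3, Halim:3/2, Iris:9/2, Oskar:1/3, Ursula:23/6, Ximena:11/6.
Goran has the largest value, 16/3, making it the main broker — the node through which the most shortest paths run.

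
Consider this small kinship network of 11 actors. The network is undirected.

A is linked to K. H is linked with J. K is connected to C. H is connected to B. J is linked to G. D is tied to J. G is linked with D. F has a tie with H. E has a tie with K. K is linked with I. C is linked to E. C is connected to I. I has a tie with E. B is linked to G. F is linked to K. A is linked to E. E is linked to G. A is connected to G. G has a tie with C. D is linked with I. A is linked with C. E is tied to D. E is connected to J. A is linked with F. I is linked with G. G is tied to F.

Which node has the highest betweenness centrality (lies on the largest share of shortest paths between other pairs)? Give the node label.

Unnormalized betweenness of each node: A:6/5, B:2/3, C:37/60, D:1/2, E:277/60, F:37/10, G:155/12, H:5/3, I:6/5, J:19/6, K:7/4.
G has the largest value, 155/12, making it the main broker — the node through which the most shortest paths run.

G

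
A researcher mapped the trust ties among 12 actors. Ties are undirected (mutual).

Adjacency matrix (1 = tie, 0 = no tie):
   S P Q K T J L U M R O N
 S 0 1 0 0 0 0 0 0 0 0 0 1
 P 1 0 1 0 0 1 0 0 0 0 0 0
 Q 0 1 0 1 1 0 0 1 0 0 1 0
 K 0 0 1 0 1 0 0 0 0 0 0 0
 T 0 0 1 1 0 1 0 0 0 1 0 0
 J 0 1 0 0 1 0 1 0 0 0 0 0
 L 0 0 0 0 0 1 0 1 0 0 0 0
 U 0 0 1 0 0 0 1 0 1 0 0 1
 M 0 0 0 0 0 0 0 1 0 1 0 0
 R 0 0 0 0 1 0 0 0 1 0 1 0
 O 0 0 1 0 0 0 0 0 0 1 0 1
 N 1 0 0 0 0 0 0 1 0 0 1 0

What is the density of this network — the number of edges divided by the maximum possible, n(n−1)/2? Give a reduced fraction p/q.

There are 18 edges and 12 nodes, so the maximum possible is C(12,2) = 66.
Density = 18/66 = 3/11.

3/11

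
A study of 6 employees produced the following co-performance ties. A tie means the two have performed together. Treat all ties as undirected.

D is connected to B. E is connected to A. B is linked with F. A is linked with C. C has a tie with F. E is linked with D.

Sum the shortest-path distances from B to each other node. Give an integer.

Distances from B: A:3, C:2, D:1, E:2, F:1.
Sum = 3 + 2 + 1 + 2 + 1 = 9.

9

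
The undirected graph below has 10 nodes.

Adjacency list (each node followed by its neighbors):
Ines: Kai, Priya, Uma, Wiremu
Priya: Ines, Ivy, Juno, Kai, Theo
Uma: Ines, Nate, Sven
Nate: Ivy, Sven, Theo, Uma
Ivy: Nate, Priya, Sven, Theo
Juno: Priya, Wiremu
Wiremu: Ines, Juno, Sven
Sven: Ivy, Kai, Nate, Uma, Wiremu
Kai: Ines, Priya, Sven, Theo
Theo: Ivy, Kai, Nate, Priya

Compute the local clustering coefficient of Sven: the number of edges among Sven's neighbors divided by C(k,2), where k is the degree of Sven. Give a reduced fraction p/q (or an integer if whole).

Sven's neighbors: Ivy, Kai, Nate, Uma, and Wiremu (k = 5).
Possible neighbor pairs: C(5,2) = 10. Edges among them: Ivy–Nate, Nate–Uma → e = 2.
Clustering(Sven) = 2/10 = 1/5.

1/5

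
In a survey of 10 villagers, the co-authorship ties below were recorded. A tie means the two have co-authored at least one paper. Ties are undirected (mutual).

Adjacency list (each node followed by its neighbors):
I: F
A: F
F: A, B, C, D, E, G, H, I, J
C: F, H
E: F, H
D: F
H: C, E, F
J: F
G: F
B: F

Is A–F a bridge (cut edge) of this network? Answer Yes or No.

Yes

Without the A–F edge there is no alternate route between A and F, so the network disconnects. It is a bridge.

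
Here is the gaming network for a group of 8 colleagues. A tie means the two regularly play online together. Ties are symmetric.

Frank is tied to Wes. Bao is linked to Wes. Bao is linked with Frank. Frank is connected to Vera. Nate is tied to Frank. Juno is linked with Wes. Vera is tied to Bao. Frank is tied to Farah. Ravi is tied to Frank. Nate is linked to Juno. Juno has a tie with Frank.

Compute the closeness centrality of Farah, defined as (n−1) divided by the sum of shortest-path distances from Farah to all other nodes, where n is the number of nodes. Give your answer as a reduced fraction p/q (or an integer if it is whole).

7/13

Distances from Farah: Bao:2, Frank:1, Juno:2, Nate:2, Ravi:2, Vera:2, Wes:2. Sum = 13.
n = 8, so closeness = 7/13.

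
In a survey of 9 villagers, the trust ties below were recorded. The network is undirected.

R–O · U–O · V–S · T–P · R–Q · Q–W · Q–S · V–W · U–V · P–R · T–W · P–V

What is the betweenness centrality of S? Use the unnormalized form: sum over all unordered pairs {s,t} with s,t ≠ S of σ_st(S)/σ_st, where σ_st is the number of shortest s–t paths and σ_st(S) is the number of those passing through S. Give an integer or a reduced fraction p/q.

5/6

Pairs whose geodesics pass through S — Q–V: 1/2; Q–U: 1/3.
All other pairs contribute 0.
Summing the contributions gives betweenness(S) = 5/6.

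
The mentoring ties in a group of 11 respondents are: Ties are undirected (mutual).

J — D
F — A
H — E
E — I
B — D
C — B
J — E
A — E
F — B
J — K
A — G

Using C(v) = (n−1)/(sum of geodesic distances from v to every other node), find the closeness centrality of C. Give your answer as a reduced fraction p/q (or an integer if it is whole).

Distances from C: A:3, B:1, D:2, E:4, F:2, G:4, H:5, I:5, J:3, K:4. Sum = 33.
n = 11, so closeness = 10/33.

10/33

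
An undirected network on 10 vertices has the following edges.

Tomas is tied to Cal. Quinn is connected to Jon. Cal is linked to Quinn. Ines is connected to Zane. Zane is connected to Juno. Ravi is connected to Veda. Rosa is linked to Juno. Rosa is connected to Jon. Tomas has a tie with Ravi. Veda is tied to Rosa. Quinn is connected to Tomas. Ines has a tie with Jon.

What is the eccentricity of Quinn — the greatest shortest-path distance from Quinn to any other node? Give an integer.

3

Distances from Quinn: Cal:1, Ines:2, Jon:1, Juno:3, Ravi:2, Rosa:2, Tomas:1, Veda:3, Zane:3.
The largest is 3 (to Veda, Zane, and Juno), so the eccentricity of Quinn is 3.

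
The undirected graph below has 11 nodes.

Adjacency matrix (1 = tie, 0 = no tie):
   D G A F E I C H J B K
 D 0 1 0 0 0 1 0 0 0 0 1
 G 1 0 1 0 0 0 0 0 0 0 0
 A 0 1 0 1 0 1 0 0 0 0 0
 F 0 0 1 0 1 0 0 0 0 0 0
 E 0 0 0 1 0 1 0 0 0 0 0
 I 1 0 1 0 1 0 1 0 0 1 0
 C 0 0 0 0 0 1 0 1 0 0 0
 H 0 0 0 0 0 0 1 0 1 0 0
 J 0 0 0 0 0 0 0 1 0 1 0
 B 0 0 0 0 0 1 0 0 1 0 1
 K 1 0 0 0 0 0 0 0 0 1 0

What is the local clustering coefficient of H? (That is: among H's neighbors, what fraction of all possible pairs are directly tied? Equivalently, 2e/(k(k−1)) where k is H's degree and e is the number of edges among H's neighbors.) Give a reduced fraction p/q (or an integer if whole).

H's neighbors: C and J (k = 2).
Possible neighbor pairs: C(2,2) = 1. Edges among them: none → e = 0.
Clustering(H) = 0/1.

0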